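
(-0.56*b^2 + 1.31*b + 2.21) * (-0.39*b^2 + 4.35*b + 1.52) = 0.2184*b^4 - 2.9469*b^3 + 3.9854*b^2 + 11.6047*b + 3.3592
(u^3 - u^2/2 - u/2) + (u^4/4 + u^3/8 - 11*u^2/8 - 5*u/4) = u^4/4 + 9*u^3/8 - 15*u^2/8 - 7*u/4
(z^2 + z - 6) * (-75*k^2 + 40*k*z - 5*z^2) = -75*k^2*z^2 - 75*k^2*z + 450*k^2 + 40*k*z^3 + 40*k*z^2 - 240*k*z - 5*z^4 - 5*z^3 + 30*z^2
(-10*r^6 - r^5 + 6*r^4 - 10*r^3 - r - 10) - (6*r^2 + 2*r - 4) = -10*r^6 - r^5 + 6*r^4 - 10*r^3 - 6*r^2 - 3*r - 6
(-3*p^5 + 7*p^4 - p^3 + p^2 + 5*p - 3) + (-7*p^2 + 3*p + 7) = -3*p^5 + 7*p^4 - p^3 - 6*p^2 + 8*p + 4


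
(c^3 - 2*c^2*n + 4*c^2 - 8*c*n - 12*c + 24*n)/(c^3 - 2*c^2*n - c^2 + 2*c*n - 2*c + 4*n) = (c + 6)/(c + 1)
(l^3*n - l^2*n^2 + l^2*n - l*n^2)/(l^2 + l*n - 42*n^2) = l*n*(l^2 - l*n + l - n)/(l^2 + l*n - 42*n^2)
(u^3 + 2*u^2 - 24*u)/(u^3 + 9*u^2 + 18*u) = (u - 4)/(u + 3)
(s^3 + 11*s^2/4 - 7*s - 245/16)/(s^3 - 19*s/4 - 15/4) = (8*s^2 + 42*s + 49)/(4*(2*s^2 + 5*s + 3))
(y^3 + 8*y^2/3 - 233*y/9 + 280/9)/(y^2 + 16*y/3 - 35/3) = y - 8/3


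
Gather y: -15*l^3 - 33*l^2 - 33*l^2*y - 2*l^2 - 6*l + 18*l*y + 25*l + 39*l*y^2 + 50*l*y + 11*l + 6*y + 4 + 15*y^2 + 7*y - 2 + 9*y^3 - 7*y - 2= -15*l^3 - 35*l^2 + 30*l + 9*y^3 + y^2*(39*l + 15) + y*(-33*l^2 + 68*l + 6)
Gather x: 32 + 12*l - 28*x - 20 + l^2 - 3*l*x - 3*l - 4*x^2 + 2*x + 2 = l^2 + 9*l - 4*x^2 + x*(-3*l - 26) + 14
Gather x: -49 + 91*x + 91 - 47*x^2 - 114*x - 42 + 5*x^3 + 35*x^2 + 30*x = 5*x^3 - 12*x^2 + 7*x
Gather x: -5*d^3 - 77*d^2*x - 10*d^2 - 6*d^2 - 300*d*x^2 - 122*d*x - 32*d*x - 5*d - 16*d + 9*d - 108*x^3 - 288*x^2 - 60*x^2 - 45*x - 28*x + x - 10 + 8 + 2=-5*d^3 - 16*d^2 - 12*d - 108*x^3 + x^2*(-300*d - 348) + x*(-77*d^2 - 154*d - 72)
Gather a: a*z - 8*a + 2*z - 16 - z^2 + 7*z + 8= a*(z - 8) - z^2 + 9*z - 8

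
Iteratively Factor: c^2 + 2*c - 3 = (c + 3)*(c - 1)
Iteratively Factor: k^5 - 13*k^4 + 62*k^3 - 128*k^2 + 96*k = (k - 2)*(k^4 - 11*k^3 + 40*k^2 - 48*k) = k*(k - 2)*(k^3 - 11*k^2 + 40*k - 48) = k*(k - 3)*(k - 2)*(k^2 - 8*k + 16) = k*(k - 4)*(k - 3)*(k - 2)*(k - 4)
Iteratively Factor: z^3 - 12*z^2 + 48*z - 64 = (z - 4)*(z^2 - 8*z + 16) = (z - 4)^2*(z - 4)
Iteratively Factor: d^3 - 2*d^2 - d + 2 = (d - 1)*(d^2 - d - 2) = (d - 1)*(d + 1)*(d - 2)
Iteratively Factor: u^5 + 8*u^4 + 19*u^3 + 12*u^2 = (u + 3)*(u^4 + 5*u^3 + 4*u^2) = u*(u + 3)*(u^3 + 5*u^2 + 4*u) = u*(u + 3)*(u + 4)*(u^2 + u) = u*(u + 1)*(u + 3)*(u + 4)*(u)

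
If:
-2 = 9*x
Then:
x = -2/9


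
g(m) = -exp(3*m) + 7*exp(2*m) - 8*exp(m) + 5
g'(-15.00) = 0.00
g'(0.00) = 3.00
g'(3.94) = -371229.82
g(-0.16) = 2.65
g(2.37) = -503.69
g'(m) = -3*exp(3*m) + 14*exp(2*m) - 8*exp(m) = (-3*exp(2*m) + 14*exp(m) - 8)*exp(m)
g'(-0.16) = 1.49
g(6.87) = -886430068.23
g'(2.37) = -2155.94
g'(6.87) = -2665765702.11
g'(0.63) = 14.48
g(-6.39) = 4.99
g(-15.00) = 5.00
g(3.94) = -117843.47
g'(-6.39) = -0.01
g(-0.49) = 2.50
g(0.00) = 3.00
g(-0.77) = 2.70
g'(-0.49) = -0.34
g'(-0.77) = -1.00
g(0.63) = 8.04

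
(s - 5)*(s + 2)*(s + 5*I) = s^3 - 3*s^2 + 5*I*s^2 - 10*s - 15*I*s - 50*I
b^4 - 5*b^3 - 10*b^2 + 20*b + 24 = (b - 6)*(b - 2)*(b + 1)*(b + 2)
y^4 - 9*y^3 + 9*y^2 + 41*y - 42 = (y - 7)*(y - 3)*(y - 1)*(y + 2)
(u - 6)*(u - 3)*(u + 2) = u^3 - 7*u^2 + 36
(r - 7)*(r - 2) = r^2 - 9*r + 14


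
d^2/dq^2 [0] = 0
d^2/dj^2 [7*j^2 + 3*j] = 14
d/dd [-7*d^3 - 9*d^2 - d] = -21*d^2 - 18*d - 1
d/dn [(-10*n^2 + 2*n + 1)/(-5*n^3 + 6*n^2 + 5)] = (-50*n^4 + 20*n^3 + 3*n^2 - 112*n + 10)/(25*n^6 - 60*n^5 + 36*n^4 - 50*n^3 + 60*n^2 + 25)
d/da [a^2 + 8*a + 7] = 2*a + 8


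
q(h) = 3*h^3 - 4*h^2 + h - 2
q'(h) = 9*h^2 - 8*h + 1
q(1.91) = 6.22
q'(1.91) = 18.55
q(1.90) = 6.04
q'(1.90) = 18.29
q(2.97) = 44.28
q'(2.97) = 56.63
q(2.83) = 36.79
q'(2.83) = 50.44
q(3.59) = 88.84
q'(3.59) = 88.27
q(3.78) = 106.66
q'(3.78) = 99.36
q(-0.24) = -2.51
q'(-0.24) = 3.44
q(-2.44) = -71.83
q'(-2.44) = 74.10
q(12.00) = 4618.00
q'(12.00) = 1201.00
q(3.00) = 46.00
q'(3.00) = 58.00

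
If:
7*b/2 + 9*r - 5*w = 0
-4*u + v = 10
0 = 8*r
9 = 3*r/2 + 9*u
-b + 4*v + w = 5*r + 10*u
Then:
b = 460/3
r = 0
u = 1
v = 14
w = 322/3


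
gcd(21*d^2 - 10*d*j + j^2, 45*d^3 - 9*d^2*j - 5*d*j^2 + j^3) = 3*d - j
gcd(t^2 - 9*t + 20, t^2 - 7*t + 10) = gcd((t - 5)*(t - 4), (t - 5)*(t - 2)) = t - 5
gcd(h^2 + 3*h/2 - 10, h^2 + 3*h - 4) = h + 4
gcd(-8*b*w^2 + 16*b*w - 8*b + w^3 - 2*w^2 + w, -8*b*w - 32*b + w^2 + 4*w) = -8*b + w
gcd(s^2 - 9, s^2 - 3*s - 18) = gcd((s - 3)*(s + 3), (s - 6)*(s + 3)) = s + 3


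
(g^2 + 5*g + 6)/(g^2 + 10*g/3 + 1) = 3*(g + 2)/(3*g + 1)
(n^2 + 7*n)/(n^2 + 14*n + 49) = n/(n + 7)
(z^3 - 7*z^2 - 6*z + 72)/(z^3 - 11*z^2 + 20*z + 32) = (z^2 - 3*z - 18)/(z^2 - 7*z - 8)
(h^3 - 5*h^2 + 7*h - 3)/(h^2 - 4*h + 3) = h - 1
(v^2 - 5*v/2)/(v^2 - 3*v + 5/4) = 2*v/(2*v - 1)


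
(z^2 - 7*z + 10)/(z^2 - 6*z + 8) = (z - 5)/(z - 4)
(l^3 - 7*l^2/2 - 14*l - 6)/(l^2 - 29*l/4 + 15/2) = 2*(2*l^2 + 5*l + 2)/(4*l - 5)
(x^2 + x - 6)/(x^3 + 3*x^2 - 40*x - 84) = (x^2 + x - 6)/(x^3 + 3*x^2 - 40*x - 84)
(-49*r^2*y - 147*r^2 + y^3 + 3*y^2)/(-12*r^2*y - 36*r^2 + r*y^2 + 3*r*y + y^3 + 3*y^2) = (-49*r^2 + y^2)/(-12*r^2 + r*y + y^2)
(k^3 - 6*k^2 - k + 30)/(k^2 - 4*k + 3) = (k^2 - 3*k - 10)/(k - 1)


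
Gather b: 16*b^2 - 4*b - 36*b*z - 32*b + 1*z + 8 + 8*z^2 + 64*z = 16*b^2 + b*(-36*z - 36) + 8*z^2 + 65*z + 8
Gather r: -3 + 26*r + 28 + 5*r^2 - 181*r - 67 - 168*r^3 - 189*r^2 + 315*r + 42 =-168*r^3 - 184*r^2 + 160*r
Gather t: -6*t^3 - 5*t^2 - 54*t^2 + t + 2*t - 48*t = -6*t^3 - 59*t^2 - 45*t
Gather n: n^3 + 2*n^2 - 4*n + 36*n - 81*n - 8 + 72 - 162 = n^3 + 2*n^2 - 49*n - 98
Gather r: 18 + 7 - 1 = 24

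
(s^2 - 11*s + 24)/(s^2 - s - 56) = (s - 3)/(s + 7)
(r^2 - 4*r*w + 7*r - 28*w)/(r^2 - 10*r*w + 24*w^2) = (r + 7)/(r - 6*w)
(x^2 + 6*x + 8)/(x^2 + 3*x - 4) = (x + 2)/(x - 1)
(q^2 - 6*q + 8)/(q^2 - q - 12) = (q - 2)/(q + 3)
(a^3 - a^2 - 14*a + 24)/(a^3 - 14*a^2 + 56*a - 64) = (a^2 + a - 12)/(a^2 - 12*a + 32)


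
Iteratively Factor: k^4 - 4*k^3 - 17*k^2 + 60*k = (k - 5)*(k^3 + k^2 - 12*k) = (k - 5)*(k + 4)*(k^2 - 3*k) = (k - 5)*(k - 3)*(k + 4)*(k)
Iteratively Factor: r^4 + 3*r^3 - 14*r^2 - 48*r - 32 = (r - 4)*(r^3 + 7*r^2 + 14*r + 8) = (r - 4)*(r + 1)*(r^2 + 6*r + 8) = (r - 4)*(r + 1)*(r + 2)*(r + 4)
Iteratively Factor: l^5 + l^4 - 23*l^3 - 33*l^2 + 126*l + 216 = (l + 2)*(l^4 - l^3 - 21*l^2 + 9*l + 108) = (l - 4)*(l + 2)*(l^3 + 3*l^2 - 9*l - 27) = (l - 4)*(l - 3)*(l + 2)*(l^2 + 6*l + 9) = (l - 4)*(l - 3)*(l + 2)*(l + 3)*(l + 3)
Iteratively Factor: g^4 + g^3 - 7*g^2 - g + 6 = (g + 3)*(g^3 - 2*g^2 - g + 2) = (g + 1)*(g + 3)*(g^2 - 3*g + 2) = (g - 1)*(g + 1)*(g + 3)*(g - 2)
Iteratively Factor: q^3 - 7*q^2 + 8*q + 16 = (q - 4)*(q^2 - 3*q - 4) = (q - 4)*(q + 1)*(q - 4)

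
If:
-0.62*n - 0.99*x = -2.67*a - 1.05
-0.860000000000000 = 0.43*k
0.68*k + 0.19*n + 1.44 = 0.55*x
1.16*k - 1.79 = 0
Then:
No Solution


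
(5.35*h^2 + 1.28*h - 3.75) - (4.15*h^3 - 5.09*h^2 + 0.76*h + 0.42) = -4.15*h^3 + 10.44*h^2 + 0.52*h - 4.17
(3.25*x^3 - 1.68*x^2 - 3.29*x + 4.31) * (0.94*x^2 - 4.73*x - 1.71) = 3.055*x^5 - 16.9517*x^4 - 0.7037*x^3 + 22.4859*x^2 - 14.7604*x - 7.3701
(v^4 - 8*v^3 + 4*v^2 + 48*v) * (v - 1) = v^5 - 9*v^4 + 12*v^3 + 44*v^2 - 48*v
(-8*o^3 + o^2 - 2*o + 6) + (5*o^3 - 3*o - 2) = -3*o^3 + o^2 - 5*o + 4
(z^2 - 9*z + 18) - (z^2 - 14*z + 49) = 5*z - 31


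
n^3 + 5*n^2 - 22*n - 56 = (n - 4)*(n + 2)*(n + 7)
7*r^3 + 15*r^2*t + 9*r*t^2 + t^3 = (r + t)^2*(7*r + t)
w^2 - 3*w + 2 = (w - 2)*(w - 1)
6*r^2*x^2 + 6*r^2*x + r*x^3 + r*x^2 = x*(6*r + x)*(r*x + r)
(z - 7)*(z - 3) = z^2 - 10*z + 21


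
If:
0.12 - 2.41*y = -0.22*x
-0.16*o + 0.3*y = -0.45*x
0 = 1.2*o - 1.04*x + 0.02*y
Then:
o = -0.04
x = -0.04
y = 0.05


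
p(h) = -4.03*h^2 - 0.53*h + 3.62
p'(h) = -8.06*h - 0.53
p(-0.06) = 3.64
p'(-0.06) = -0.05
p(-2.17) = -14.21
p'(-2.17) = 16.96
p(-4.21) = -65.58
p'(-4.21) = 33.40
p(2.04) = -14.23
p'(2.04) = -16.97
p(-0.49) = 2.91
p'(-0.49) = 3.42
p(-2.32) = -16.84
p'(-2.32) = 18.17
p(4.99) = -99.37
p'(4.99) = -40.75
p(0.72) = 1.15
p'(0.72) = -6.33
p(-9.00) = -318.04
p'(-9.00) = 72.01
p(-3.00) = -31.06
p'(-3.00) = 23.65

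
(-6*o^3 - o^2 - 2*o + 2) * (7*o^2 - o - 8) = -42*o^5 - o^4 + 35*o^3 + 24*o^2 + 14*o - 16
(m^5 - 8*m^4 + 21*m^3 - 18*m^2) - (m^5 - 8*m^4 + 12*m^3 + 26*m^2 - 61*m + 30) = 9*m^3 - 44*m^2 + 61*m - 30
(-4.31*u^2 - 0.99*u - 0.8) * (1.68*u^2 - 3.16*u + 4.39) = -7.2408*u^4 + 11.9564*u^3 - 17.1365*u^2 - 1.8181*u - 3.512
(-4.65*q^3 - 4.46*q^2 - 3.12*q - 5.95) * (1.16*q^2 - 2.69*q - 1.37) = -5.394*q^5 + 7.3349*q^4 + 14.7487*q^3 + 7.601*q^2 + 20.2799*q + 8.1515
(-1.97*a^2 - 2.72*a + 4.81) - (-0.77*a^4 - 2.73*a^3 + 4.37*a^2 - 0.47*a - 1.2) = 0.77*a^4 + 2.73*a^3 - 6.34*a^2 - 2.25*a + 6.01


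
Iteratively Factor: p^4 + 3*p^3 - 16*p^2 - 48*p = (p + 4)*(p^3 - p^2 - 12*p) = p*(p + 4)*(p^2 - p - 12) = p*(p - 4)*(p + 4)*(p + 3)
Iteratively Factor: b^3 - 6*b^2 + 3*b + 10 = (b + 1)*(b^2 - 7*b + 10) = (b - 5)*(b + 1)*(b - 2)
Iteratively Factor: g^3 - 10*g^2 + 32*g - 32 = (g - 4)*(g^2 - 6*g + 8) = (g - 4)*(g - 2)*(g - 4)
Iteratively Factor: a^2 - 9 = (a - 3)*(a + 3)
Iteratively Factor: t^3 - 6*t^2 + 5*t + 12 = (t - 4)*(t^2 - 2*t - 3) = (t - 4)*(t - 3)*(t + 1)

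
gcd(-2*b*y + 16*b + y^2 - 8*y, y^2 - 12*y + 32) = y - 8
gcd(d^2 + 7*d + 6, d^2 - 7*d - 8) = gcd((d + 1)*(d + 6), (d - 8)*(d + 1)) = d + 1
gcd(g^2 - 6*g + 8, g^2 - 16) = g - 4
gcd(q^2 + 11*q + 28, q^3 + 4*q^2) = q + 4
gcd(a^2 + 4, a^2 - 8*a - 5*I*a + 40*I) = 1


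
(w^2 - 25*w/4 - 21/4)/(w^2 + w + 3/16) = 4*(w - 7)/(4*w + 1)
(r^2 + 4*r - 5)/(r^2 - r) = (r + 5)/r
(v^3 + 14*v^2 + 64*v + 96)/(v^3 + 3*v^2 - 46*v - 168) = (v + 4)/(v - 7)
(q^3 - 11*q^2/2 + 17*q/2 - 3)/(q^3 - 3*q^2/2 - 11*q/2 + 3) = (q - 2)/(q + 2)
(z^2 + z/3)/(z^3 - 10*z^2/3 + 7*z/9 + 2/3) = 3*z/(3*z^2 - 11*z + 6)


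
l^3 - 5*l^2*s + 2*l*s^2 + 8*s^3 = (l - 4*s)*(l - 2*s)*(l + s)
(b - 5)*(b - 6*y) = b^2 - 6*b*y - 5*b + 30*y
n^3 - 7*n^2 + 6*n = n*(n - 6)*(n - 1)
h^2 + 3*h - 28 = (h - 4)*(h + 7)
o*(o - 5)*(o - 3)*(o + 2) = o^4 - 6*o^3 - o^2 + 30*o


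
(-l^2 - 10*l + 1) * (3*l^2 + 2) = -3*l^4 - 30*l^3 + l^2 - 20*l + 2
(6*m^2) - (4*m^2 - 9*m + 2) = 2*m^2 + 9*m - 2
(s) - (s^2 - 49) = -s^2 + s + 49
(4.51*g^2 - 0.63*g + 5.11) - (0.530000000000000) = 4.51*g^2 - 0.63*g + 4.58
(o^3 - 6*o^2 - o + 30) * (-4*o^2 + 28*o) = -4*o^5 + 52*o^4 - 164*o^3 - 148*o^2 + 840*o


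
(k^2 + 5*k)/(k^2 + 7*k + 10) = k/(k + 2)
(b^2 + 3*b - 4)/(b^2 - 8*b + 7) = (b + 4)/(b - 7)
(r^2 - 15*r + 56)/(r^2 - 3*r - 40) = (r - 7)/(r + 5)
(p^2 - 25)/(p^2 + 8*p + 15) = (p - 5)/(p + 3)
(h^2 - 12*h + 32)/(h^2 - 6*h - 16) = (h - 4)/(h + 2)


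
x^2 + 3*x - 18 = (x - 3)*(x + 6)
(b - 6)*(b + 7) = b^2 + b - 42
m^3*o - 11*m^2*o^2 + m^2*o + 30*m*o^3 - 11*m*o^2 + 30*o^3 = (m - 6*o)*(m - 5*o)*(m*o + o)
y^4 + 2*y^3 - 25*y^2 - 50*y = y*(y - 5)*(y + 2)*(y + 5)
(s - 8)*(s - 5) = s^2 - 13*s + 40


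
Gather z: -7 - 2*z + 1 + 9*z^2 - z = 9*z^2 - 3*z - 6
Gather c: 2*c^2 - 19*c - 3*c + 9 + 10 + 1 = 2*c^2 - 22*c + 20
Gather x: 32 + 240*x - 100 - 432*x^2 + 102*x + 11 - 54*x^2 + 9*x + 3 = -486*x^2 + 351*x - 54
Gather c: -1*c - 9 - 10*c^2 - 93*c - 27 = -10*c^2 - 94*c - 36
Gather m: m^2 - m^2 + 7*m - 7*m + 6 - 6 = 0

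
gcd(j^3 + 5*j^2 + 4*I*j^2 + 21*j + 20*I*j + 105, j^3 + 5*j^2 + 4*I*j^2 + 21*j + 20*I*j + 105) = j^3 + j^2*(5 + 4*I) + j*(21 + 20*I) + 105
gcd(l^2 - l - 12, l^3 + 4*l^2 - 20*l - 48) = l - 4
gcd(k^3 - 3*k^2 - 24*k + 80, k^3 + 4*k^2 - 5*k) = k + 5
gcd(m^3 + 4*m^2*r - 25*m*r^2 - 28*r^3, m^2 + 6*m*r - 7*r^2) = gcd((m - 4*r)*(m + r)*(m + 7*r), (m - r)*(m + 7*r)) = m + 7*r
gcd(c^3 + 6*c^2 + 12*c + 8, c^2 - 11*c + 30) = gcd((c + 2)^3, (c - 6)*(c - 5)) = 1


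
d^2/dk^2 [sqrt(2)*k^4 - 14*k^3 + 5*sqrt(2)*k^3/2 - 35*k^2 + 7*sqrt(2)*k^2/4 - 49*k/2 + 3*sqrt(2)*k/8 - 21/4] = 12*sqrt(2)*k^2 - 84*k + 15*sqrt(2)*k - 70 + 7*sqrt(2)/2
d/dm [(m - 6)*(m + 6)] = 2*m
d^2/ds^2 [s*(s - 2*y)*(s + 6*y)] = 6*s + 8*y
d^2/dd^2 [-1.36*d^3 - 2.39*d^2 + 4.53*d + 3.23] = -8.16*d - 4.78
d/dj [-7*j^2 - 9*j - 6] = -14*j - 9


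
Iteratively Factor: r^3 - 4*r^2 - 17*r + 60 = (r + 4)*(r^2 - 8*r + 15) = (r - 3)*(r + 4)*(r - 5)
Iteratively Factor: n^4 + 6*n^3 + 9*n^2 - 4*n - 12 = (n + 2)*(n^3 + 4*n^2 + n - 6) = (n + 2)^2*(n^2 + 2*n - 3) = (n + 2)^2*(n + 3)*(n - 1)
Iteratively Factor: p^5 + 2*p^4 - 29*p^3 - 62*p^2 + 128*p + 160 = (p + 4)*(p^4 - 2*p^3 - 21*p^2 + 22*p + 40) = (p - 2)*(p + 4)*(p^3 - 21*p - 20) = (p - 2)*(p + 4)^2*(p^2 - 4*p - 5) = (p - 5)*(p - 2)*(p + 4)^2*(p + 1)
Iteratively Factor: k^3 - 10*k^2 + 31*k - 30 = (k - 3)*(k^2 - 7*k + 10) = (k - 5)*(k - 3)*(k - 2)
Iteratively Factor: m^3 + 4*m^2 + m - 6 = (m - 1)*(m^2 + 5*m + 6) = (m - 1)*(m + 2)*(m + 3)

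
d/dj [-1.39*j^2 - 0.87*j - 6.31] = -2.78*j - 0.87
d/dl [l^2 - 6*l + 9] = 2*l - 6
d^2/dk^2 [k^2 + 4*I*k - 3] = 2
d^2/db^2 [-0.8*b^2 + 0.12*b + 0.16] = -1.60000000000000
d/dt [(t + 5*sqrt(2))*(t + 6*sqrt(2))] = 2*t + 11*sqrt(2)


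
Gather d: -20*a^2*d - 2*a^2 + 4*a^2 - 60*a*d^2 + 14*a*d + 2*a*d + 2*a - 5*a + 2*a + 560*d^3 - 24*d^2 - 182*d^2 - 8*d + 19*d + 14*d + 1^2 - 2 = 2*a^2 - a + 560*d^3 + d^2*(-60*a - 206) + d*(-20*a^2 + 16*a + 25) - 1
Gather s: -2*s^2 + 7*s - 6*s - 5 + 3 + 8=-2*s^2 + s + 6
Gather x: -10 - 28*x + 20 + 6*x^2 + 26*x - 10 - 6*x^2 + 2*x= 0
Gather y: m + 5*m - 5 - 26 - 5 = 6*m - 36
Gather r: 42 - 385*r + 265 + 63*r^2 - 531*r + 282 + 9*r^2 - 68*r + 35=72*r^2 - 984*r + 624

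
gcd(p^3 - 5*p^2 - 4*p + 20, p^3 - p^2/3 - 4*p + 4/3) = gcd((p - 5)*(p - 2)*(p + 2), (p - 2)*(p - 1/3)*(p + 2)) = p^2 - 4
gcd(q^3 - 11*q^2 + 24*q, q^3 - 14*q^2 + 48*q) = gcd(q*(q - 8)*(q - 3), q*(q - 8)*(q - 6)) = q^2 - 8*q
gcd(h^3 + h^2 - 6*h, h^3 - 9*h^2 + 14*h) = h^2 - 2*h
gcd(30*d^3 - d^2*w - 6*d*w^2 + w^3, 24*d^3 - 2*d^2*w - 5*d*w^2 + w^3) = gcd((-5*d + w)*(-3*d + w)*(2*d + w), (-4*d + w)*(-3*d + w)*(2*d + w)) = -6*d^2 - d*w + w^2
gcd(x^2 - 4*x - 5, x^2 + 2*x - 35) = x - 5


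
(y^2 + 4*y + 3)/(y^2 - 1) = (y + 3)/(y - 1)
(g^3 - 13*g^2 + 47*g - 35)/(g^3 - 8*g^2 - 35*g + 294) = (g^2 - 6*g + 5)/(g^2 - g - 42)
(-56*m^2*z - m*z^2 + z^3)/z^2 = -56*m^2/z - m + z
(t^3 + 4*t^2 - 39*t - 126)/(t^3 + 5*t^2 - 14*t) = (t^2 - 3*t - 18)/(t*(t - 2))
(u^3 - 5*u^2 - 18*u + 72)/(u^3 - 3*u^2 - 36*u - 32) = (u^2 - 9*u + 18)/(u^2 - 7*u - 8)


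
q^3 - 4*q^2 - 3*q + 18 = (q - 3)^2*(q + 2)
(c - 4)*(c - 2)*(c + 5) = c^3 - c^2 - 22*c + 40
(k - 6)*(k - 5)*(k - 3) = k^3 - 14*k^2 + 63*k - 90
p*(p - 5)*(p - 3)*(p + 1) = p^4 - 7*p^3 + 7*p^2 + 15*p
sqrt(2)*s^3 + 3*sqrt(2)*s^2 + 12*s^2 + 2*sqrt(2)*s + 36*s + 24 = (s + 2)*(s + 6*sqrt(2))*(sqrt(2)*s + sqrt(2))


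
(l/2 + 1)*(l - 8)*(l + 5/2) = l^3/2 - 7*l^2/4 - 31*l/2 - 20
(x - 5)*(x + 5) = x^2 - 25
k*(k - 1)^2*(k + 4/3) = k^4 - 2*k^3/3 - 5*k^2/3 + 4*k/3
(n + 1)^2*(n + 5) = n^3 + 7*n^2 + 11*n + 5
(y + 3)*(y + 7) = y^2 + 10*y + 21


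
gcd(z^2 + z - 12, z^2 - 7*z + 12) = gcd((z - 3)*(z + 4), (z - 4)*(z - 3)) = z - 3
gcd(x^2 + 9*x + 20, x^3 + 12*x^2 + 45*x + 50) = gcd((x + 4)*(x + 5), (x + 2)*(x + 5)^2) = x + 5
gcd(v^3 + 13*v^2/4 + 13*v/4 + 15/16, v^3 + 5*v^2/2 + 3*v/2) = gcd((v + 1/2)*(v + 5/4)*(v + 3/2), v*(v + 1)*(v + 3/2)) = v + 3/2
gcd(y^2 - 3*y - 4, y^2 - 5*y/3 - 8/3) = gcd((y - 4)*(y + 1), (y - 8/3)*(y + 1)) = y + 1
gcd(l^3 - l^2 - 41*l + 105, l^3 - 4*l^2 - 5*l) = l - 5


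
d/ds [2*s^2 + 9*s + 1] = 4*s + 9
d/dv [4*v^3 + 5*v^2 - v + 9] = 12*v^2 + 10*v - 1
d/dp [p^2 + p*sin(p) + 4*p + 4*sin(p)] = p*cos(p) + 2*p + sin(p) + 4*cos(p) + 4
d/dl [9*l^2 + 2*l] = 18*l + 2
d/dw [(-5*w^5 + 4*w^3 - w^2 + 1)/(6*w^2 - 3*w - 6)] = (-30*w^6 + 20*w^5 + 58*w^4 - 8*w^3 - 23*w^2 + 1)/(3*(4*w^4 - 4*w^3 - 7*w^2 + 4*w + 4))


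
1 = 1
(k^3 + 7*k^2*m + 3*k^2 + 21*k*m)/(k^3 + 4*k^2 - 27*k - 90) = k*(k + 7*m)/(k^2 + k - 30)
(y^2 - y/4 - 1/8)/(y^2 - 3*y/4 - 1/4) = (y - 1/2)/(y - 1)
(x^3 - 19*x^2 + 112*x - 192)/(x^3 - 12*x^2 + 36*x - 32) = (x^2 - 11*x + 24)/(x^2 - 4*x + 4)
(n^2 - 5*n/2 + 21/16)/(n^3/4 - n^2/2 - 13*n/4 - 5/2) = (-16*n^2 + 40*n - 21)/(4*(-n^3 + 2*n^2 + 13*n + 10))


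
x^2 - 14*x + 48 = (x - 8)*(x - 6)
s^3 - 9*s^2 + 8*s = s*(s - 8)*(s - 1)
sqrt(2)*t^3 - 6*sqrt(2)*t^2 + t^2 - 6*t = t*(t - 6)*(sqrt(2)*t + 1)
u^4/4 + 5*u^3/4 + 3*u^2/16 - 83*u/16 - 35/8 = (u/4 + 1/4)*(u - 2)*(u + 5/2)*(u + 7/2)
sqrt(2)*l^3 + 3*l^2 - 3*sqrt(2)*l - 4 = (l - sqrt(2))*(l + 2*sqrt(2))*(sqrt(2)*l + 1)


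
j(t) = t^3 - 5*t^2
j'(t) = 3*t^2 - 10*t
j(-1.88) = -24.32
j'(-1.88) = 29.40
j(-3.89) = -134.52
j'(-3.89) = 84.30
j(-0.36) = -0.69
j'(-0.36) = 3.99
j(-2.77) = -59.62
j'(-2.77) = 50.72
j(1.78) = -10.20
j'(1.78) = -8.29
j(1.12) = -4.87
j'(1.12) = -7.44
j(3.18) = -18.40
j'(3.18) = -1.46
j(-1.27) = -10.11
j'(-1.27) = 17.54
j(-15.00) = -4500.00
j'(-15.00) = 825.00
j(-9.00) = -1134.00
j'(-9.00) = 333.00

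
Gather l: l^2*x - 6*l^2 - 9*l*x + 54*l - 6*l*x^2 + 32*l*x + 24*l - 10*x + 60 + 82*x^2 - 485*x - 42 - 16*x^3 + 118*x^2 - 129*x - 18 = l^2*(x - 6) + l*(-6*x^2 + 23*x + 78) - 16*x^3 + 200*x^2 - 624*x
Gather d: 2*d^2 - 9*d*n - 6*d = 2*d^2 + d*(-9*n - 6)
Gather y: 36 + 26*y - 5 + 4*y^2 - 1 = 4*y^2 + 26*y + 30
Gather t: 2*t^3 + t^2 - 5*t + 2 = 2*t^3 + t^2 - 5*t + 2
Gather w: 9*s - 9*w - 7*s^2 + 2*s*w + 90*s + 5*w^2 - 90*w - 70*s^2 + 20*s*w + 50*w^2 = -77*s^2 + 99*s + 55*w^2 + w*(22*s - 99)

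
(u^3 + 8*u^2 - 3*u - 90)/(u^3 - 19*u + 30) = (u + 6)/(u - 2)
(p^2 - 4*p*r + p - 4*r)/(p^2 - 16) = (p^2 - 4*p*r + p - 4*r)/(p^2 - 16)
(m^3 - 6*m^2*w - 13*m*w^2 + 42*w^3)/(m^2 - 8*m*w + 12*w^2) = (-m^2 + 4*m*w + 21*w^2)/(-m + 6*w)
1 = 1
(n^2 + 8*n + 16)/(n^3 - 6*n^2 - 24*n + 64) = (n + 4)/(n^2 - 10*n + 16)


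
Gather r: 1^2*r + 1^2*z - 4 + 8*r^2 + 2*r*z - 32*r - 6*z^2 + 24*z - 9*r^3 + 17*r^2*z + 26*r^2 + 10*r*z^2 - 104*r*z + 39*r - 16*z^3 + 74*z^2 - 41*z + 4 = -9*r^3 + r^2*(17*z + 34) + r*(10*z^2 - 102*z + 8) - 16*z^3 + 68*z^2 - 16*z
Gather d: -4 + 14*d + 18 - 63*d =14 - 49*d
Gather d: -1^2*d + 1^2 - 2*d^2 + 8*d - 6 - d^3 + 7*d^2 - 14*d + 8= -d^3 + 5*d^2 - 7*d + 3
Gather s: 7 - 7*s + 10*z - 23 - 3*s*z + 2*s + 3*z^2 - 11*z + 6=s*(-3*z - 5) + 3*z^2 - z - 10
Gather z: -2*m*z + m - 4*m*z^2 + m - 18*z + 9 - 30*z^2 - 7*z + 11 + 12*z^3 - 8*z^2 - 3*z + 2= 2*m + 12*z^3 + z^2*(-4*m - 38) + z*(-2*m - 28) + 22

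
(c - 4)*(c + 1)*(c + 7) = c^3 + 4*c^2 - 25*c - 28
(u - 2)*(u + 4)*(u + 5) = u^3 + 7*u^2 + 2*u - 40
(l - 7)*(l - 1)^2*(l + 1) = l^4 - 8*l^3 + 6*l^2 + 8*l - 7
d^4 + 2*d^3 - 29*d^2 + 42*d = d*(d - 3)*(d - 2)*(d + 7)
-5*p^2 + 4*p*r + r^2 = (-p + r)*(5*p + r)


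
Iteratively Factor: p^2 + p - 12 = (p + 4)*(p - 3)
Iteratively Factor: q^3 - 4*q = (q - 2)*(q^2 + 2*q) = (q - 2)*(q + 2)*(q)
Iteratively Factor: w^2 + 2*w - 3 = (w + 3)*(w - 1)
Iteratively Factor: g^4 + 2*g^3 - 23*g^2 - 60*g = (g + 4)*(g^3 - 2*g^2 - 15*g) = (g - 5)*(g + 4)*(g^2 + 3*g) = (g - 5)*(g + 3)*(g + 4)*(g)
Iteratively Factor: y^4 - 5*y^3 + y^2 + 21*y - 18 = (y - 3)*(y^3 - 2*y^2 - 5*y + 6) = (y - 3)*(y + 2)*(y^2 - 4*y + 3) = (y - 3)*(y - 1)*(y + 2)*(y - 3)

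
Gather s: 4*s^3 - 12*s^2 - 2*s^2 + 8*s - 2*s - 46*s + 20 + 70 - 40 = 4*s^3 - 14*s^2 - 40*s + 50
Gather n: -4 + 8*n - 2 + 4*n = 12*n - 6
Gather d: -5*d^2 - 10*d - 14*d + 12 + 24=-5*d^2 - 24*d + 36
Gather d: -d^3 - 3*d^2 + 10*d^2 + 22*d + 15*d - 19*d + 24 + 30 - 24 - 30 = -d^3 + 7*d^2 + 18*d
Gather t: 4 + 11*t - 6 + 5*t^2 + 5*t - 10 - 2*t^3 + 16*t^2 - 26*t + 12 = -2*t^3 + 21*t^2 - 10*t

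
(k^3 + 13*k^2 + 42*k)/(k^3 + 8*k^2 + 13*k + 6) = k*(k + 7)/(k^2 + 2*k + 1)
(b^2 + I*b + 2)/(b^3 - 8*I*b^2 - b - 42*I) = (b - I)/(b^2 - 10*I*b - 21)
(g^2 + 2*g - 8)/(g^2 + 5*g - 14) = (g + 4)/(g + 7)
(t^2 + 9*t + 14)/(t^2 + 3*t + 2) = (t + 7)/(t + 1)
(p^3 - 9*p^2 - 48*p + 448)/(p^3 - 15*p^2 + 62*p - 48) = (p^2 - p - 56)/(p^2 - 7*p + 6)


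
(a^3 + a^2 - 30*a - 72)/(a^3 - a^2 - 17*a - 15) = (a^2 - 2*a - 24)/(a^2 - 4*a - 5)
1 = 1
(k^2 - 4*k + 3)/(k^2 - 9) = (k - 1)/(k + 3)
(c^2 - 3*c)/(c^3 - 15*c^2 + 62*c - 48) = c*(c - 3)/(c^3 - 15*c^2 + 62*c - 48)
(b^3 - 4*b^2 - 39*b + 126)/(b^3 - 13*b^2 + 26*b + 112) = (b^2 + 3*b - 18)/(b^2 - 6*b - 16)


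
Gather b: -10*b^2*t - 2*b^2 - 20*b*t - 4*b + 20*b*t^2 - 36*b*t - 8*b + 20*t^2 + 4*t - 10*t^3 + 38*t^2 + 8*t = b^2*(-10*t - 2) + b*(20*t^2 - 56*t - 12) - 10*t^3 + 58*t^2 + 12*t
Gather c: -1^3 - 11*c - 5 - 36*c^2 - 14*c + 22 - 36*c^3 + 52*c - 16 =-36*c^3 - 36*c^2 + 27*c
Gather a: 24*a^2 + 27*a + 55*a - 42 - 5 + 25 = 24*a^2 + 82*a - 22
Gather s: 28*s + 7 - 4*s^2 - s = -4*s^2 + 27*s + 7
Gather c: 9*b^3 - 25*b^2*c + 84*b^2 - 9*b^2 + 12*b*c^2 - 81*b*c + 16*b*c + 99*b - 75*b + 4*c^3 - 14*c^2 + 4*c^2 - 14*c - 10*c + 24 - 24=9*b^3 + 75*b^2 + 24*b + 4*c^3 + c^2*(12*b - 10) + c*(-25*b^2 - 65*b - 24)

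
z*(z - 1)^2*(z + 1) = z^4 - z^3 - z^2 + z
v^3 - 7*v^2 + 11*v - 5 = (v - 5)*(v - 1)^2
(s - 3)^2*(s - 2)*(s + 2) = s^4 - 6*s^3 + 5*s^2 + 24*s - 36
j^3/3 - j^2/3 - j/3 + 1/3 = (j/3 + 1/3)*(j - 1)^2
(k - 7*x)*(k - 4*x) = k^2 - 11*k*x + 28*x^2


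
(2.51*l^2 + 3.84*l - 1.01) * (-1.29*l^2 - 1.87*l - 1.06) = -3.2379*l^4 - 9.6473*l^3 - 8.5385*l^2 - 2.1817*l + 1.0706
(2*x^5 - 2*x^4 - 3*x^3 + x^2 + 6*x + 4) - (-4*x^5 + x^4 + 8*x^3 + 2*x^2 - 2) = 6*x^5 - 3*x^4 - 11*x^3 - x^2 + 6*x + 6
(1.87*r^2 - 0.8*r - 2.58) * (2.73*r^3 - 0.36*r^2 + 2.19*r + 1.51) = 5.1051*r^5 - 2.8572*r^4 - 2.6601*r^3 + 2.0005*r^2 - 6.8582*r - 3.8958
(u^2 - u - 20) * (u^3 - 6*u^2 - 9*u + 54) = u^5 - 7*u^4 - 23*u^3 + 183*u^2 + 126*u - 1080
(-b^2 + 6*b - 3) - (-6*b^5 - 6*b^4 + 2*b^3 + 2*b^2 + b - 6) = 6*b^5 + 6*b^4 - 2*b^3 - 3*b^2 + 5*b + 3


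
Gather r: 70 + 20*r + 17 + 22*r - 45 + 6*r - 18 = 48*r + 24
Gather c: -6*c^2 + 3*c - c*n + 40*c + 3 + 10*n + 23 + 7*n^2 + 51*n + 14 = -6*c^2 + c*(43 - n) + 7*n^2 + 61*n + 40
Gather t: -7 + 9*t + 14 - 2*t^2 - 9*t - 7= -2*t^2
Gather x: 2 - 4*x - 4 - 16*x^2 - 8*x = -16*x^2 - 12*x - 2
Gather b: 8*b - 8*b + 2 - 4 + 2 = 0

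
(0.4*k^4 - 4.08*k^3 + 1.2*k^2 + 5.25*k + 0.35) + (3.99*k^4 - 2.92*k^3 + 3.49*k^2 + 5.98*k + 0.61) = 4.39*k^4 - 7.0*k^3 + 4.69*k^2 + 11.23*k + 0.96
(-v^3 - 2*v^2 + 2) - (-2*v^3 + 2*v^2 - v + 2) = v^3 - 4*v^2 + v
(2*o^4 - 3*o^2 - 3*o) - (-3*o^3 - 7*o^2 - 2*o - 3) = 2*o^4 + 3*o^3 + 4*o^2 - o + 3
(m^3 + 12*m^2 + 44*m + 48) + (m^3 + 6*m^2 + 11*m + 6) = 2*m^3 + 18*m^2 + 55*m + 54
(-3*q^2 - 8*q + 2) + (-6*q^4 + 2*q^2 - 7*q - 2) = -6*q^4 - q^2 - 15*q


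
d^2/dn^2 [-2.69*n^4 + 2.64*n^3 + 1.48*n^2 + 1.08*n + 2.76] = -32.28*n^2 + 15.84*n + 2.96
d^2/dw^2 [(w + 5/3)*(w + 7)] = 2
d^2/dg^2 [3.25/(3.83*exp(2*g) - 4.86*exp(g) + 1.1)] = ((15.795 - 49.79*exp(g))*(3.83*exp(2*g) - 4.86*exp(g) + 1.1) + 3.25*(7.66*exp(g) - 4.86)*(15.32*exp(g) - 9.72)*exp(g))*exp(g)/(3.83*exp(2*g) - 4.86*exp(g) + 1.1)^3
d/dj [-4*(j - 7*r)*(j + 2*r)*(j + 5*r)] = -12*j^2 + 156*r^2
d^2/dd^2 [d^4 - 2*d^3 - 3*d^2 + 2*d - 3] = 12*d^2 - 12*d - 6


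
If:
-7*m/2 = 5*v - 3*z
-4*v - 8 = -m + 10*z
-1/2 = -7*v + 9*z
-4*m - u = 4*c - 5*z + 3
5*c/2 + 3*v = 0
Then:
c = 1416/1975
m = 161/395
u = -39893/3950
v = -236/395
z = -411/790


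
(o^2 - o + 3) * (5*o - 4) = 5*o^3 - 9*o^2 + 19*o - 12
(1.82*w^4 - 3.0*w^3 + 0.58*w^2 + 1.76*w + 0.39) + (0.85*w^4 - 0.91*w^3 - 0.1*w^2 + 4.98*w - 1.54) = 2.67*w^4 - 3.91*w^3 + 0.48*w^2 + 6.74*w - 1.15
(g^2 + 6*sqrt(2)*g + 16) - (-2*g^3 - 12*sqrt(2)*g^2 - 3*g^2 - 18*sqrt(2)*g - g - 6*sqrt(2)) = 2*g^3 + 4*g^2 + 12*sqrt(2)*g^2 + g + 24*sqrt(2)*g + 6*sqrt(2) + 16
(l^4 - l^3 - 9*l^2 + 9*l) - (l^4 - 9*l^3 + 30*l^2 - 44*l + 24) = 8*l^3 - 39*l^2 + 53*l - 24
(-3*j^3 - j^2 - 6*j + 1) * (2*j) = -6*j^4 - 2*j^3 - 12*j^2 + 2*j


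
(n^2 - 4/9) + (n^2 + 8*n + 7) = 2*n^2 + 8*n + 59/9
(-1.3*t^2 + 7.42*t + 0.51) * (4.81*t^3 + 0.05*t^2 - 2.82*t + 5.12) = -6.253*t^5 + 35.6252*t^4 + 6.4901*t^3 - 27.5549*t^2 + 36.5522*t + 2.6112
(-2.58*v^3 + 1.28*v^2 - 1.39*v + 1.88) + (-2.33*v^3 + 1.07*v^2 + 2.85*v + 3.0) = -4.91*v^3 + 2.35*v^2 + 1.46*v + 4.88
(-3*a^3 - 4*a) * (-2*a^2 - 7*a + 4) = 6*a^5 + 21*a^4 - 4*a^3 + 28*a^2 - 16*a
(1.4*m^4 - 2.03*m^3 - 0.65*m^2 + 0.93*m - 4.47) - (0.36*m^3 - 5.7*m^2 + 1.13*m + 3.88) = 1.4*m^4 - 2.39*m^3 + 5.05*m^2 - 0.2*m - 8.35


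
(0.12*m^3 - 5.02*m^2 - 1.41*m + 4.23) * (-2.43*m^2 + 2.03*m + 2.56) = -0.2916*m^5 + 12.4422*m^4 - 6.4571*m^3 - 25.9924*m^2 + 4.9773*m + 10.8288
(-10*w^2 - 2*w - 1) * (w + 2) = -10*w^3 - 22*w^2 - 5*w - 2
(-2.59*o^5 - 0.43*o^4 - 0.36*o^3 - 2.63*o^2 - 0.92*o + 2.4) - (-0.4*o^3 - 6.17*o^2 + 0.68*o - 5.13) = -2.59*o^5 - 0.43*o^4 + 0.04*o^3 + 3.54*o^2 - 1.6*o + 7.53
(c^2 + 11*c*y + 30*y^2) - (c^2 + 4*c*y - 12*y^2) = 7*c*y + 42*y^2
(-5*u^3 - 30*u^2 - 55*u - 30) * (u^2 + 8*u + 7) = -5*u^5 - 70*u^4 - 330*u^3 - 680*u^2 - 625*u - 210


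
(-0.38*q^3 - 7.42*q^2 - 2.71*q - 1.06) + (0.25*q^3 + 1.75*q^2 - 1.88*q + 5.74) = -0.13*q^3 - 5.67*q^2 - 4.59*q + 4.68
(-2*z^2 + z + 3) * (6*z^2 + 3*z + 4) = -12*z^4 + 13*z^2 + 13*z + 12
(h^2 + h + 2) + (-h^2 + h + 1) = 2*h + 3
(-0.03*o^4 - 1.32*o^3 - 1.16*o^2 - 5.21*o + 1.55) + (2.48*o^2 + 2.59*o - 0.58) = -0.03*o^4 - 1.32*o^3 + 1.32*o^2 - 2.62*o + 0.97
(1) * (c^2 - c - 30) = c^2 - c - 30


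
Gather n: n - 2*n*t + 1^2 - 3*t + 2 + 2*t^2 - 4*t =n*(1 - 2*t) + 2*t^2 - 7*t + 3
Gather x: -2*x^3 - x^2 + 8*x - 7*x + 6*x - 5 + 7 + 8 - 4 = -2*x^3 - x^2 + 7*x + 6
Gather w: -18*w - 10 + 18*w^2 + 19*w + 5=18*w^2 + w - 5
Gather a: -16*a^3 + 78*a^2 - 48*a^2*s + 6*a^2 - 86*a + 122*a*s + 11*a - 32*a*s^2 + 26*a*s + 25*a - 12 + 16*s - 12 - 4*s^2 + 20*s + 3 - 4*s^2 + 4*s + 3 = -16*a^3 + a^2*(84 - 48*s) + a*(-32*s^2 + 148*s - 50) - 8*s^2 + 40*s - 18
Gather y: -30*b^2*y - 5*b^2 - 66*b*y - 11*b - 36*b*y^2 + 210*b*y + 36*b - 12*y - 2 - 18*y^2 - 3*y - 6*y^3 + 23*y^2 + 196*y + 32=-5*b^2 + 25*b - 6*y^3 + y^2*(5 - 36*b) + y*(-30*b^2 + 144*b + 181) + 30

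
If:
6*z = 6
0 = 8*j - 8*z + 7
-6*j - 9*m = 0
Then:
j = 1/8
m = -1/12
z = 1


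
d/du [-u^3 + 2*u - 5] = 2 - 3*u^2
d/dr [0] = 0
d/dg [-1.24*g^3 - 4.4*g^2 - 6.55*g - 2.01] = -3.72*g^2 - 8.8*g - 6.55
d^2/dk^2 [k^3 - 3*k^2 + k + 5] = 6*k - 6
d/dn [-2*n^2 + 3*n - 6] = 3 - 4*n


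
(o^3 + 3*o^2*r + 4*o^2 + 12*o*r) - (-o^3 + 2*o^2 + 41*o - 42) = 2*o^3 + 3*o^2*r + 2*o^2 + 12*o*r - 41*o + 42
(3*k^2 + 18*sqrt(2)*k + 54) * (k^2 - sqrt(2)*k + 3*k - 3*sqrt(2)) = 3*k^4 + 9*k^3 + 15*sqrt(2)*k^3 + 18*k^2 + 45*sqrt(2)*k^2 - 54*sqrt(2)*k + 54*k - 162*sqrt(2)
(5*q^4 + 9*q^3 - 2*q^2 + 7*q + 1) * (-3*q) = -15*q^5 - 27*q^4 + 6*q^3 - 21*q^2 - 3*q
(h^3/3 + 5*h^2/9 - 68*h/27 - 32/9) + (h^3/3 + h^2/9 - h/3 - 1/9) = 2*h^3/3 + 2*h^2/3 - 77*h/27 - 11/3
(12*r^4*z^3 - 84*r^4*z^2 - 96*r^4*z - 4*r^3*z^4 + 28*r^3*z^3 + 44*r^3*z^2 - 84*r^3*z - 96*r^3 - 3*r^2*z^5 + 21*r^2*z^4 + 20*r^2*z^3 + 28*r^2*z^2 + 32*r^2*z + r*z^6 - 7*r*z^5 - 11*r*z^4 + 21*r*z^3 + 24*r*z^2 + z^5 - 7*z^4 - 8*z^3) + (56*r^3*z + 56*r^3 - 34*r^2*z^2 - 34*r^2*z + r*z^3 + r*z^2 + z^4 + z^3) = 12*r^4*z^3 - 84*r^4*z^2 - 96*r^4*z - 4*r^3*z^4 + 28*r^3*z^3 + 44*r^3*z^2 - 28*r^3*z - 40*r^3 - 3*r^2*z^5 + 21*r^2*z^4 + 20*r^2*z^3 - 6*r^2*z^2 - 2*r^2*z + r*z^6 - 7*r*z^5 - 11*r*z^4 + 22*r*z^3 + 25*r*z^2 + z^5 - 6*z^4 - 7*z^3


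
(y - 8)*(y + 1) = y^2 - 7*y - 8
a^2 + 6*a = a*(a + 6)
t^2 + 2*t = t*(t + 2)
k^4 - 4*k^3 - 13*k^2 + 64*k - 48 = (k - 4)*(k - 3)*(k - 1)*(k + 4)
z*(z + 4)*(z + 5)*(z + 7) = z^4 + 16*z^3 + 83*z^2 + 140*z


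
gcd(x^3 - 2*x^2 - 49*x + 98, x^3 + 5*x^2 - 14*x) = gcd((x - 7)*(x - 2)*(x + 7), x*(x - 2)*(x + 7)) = x^2 + 5*x - 14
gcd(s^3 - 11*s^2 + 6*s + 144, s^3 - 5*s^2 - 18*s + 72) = s - 6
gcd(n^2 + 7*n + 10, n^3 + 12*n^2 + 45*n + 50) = n^2 + 7*n + 10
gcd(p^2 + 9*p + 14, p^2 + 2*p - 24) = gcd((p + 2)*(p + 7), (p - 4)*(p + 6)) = 1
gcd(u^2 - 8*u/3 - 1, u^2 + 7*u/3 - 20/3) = 1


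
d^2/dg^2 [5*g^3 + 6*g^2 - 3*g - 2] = 30*g + 12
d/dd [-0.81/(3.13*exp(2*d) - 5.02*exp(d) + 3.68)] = (5.0706*exp(d) - 4.0662)*exp(d)/(3.13*exp(2*d) - 5.02*exp(d) + 3.68)^2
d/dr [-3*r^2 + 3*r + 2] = 3 - 6*r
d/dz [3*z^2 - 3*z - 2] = 6*z - 3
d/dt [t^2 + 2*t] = 2*t + 2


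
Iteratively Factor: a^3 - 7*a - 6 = (a + 1)*(a^2 - a - 6) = (a - 3)*(a + 1)*(a + 2)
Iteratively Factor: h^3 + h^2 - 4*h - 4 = (h + 2)*(h^2 - h - 2) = (h + 1)*(h + 2)*(h - 2)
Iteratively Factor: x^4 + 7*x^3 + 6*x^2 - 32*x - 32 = (x + 1)*(x^3 + 6*x^2 - 32) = (x + 1)*(x + 4)*(x^2 + 2*x - 8) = (x + 1)*(x + 4)^2*(x - 2)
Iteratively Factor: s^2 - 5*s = (s - 5)*(s)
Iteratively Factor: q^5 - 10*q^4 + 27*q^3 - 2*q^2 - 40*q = (q - 4)*(q^4 - 6*q^3 + 3*q^2 + 10*q) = q*(q - 4)*(q^3 - 6*q^2 + 3*q + 10) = q*(q - 4)*(q - 2)*(q^2 - 4*q - 5) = q*(q - 4)*(q - 2)*(q + 1)*(q - 5)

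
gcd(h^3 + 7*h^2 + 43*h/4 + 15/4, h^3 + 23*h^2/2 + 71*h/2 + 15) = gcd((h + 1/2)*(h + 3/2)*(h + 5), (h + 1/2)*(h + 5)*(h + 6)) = h^2 + 11*h/2 + 5/2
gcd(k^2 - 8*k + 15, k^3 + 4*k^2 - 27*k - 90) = k - 5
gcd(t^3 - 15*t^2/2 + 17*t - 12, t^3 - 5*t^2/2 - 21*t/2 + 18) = t^2 - 11*t/2 + 6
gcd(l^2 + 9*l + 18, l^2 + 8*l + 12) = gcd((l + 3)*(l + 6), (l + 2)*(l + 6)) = l + 6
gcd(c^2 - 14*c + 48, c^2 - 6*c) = c - 6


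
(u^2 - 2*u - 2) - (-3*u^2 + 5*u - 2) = 4*u^2 - 7*u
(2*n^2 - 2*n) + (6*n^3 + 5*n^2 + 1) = 6*n^3 + 7*n^2 - 2*n + 1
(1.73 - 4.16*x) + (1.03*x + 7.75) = 9.48 - 3.13*x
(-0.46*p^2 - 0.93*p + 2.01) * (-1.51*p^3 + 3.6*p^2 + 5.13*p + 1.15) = 0.6946*p^5 - 0.2517*p^4 - 8.7429*p^3 + 1.9361*p^2 + 9.2418*p + 2.3115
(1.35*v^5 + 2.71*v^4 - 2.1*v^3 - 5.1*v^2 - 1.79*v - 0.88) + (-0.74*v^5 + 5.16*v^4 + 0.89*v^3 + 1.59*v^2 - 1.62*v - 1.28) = 0.61*v^5 + 7.87*v^4 - 1.21*v^3 - 3.51*v^2 - 3.41*v - 2.16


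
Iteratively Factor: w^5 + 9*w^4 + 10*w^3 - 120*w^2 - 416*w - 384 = (w + 3)*(w^4 + 6*w^3 - 8*w^2 - 96*w - 128) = (w + 2)*(w + 3)*(w^3 + 4*w^2 - 16*w - 64) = (w - 4)*(w + 2)*(w + 3)*(w^2 + 8*w + 16) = (w - 4)*(w + 2)*(w + 3)*(w + 4)*(w + 4)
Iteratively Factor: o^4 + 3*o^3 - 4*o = (o - 1)*(o^3 + 4*o^2 + 4*o) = (o - 1)*(o + 2)*(o^2 + 2*o) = o*(o - 1)*(o + 2)*(o + 2)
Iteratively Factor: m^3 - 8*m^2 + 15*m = (m - 3)*(m^2 - 5*m) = m*(m - 3)*(m - 5)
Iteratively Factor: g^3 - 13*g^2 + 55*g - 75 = (g - 5)*(g^2 - 8*g + 15) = (g - 5)^2*(g - 3)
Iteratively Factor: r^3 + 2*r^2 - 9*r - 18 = (r + 2)*(r^2 - 9) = (r - 3)*(r + 2)*(r + 3)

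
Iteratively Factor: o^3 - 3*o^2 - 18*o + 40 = (o - 2)*(o^2 - o - 20) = (o - 5)*(o - 2)*(o + 4)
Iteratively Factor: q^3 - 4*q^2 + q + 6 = (q + 1)*(q^2 - 5*q + 6) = (q - 3)*(q + 1)*(q - 2)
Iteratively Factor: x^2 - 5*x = (x - 5)*(x)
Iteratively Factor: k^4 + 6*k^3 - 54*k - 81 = (k - 3)*(k^3 + 9*k^2 + 27*k + 27) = (k - 3)*(k + 3)*(k^2 + 6*k + 9) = (k - 3)*(k + 3)^2*(k + 3)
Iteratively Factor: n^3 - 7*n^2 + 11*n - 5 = (n - 5)*(n^2 - 2*n + 1) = (n - 5)*(n - 1)*(n - 1)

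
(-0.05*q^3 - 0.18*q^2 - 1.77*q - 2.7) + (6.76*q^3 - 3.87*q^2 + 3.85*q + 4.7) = 6.71*q^3 - 4.05*q^2 + 2.08*q + 2.0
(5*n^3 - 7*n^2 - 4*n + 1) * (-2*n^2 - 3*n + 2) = -10*n^5 - n^4 + 39*n^3 - 4*n^2 - 11*n + 2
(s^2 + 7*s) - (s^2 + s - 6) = 6*s + 6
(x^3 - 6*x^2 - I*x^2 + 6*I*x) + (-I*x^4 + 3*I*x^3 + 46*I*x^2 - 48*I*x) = -I*x^4 + x^3 + 3*I*x^3 - 6*x^2 + 45*I*x^2 - 42*I*x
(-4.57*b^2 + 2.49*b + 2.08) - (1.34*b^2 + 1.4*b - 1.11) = -5.91*b^2 + 1.09*b + 3.19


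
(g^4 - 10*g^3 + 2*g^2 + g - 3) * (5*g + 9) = 5*g^5 - 41*g^4 - 80*g^3 + 23*g^2 - 6*g - 27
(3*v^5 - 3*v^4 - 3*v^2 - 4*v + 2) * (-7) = -21*v^5 + 21*v^4 + 21*v^2 + 28*v - 14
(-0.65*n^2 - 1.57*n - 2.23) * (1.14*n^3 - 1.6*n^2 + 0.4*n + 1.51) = -0.741*n^5 - 0.7498*n^4 - 0.2902*n^3 + 1.9585*n^2 - 3.2627*n - 3.3673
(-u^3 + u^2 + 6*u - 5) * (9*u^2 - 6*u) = -9*u^5 + 15*u^4 + 48*u^3 - 81*u^2 + 30*u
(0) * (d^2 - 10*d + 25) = 0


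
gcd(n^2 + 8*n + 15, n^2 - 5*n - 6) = 1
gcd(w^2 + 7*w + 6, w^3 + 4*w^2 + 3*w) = w + 1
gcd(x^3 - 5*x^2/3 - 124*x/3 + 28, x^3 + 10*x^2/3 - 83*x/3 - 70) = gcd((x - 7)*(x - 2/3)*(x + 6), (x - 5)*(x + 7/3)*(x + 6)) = x + 6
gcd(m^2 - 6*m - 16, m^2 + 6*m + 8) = m + 2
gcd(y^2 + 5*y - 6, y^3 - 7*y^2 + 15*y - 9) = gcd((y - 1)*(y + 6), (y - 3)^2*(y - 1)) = y - 1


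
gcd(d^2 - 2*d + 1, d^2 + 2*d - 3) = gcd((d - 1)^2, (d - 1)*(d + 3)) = d - 1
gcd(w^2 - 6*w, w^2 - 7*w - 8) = 1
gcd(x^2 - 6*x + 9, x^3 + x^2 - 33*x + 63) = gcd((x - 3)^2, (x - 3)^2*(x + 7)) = x^2 - 6*x + 9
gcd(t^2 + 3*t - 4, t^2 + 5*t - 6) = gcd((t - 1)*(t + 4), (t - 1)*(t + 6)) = t - 1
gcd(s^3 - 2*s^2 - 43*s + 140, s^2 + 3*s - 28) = s^2 + 3*s - 28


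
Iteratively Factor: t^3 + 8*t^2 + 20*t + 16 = (t + 2)*(t^2 + 6*t + 8) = (t + 2)^2*(t + 4)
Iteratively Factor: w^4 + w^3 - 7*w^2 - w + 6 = (w - 2)*(w^3 + 3*w^2 - w - 3) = (w - 2)*(w + 3)*(w^2 - 1) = (w - 2)*(w - 1)*(w + 3)*(w + 1)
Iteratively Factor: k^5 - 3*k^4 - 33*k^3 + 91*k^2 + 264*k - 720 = (k - 3)*(k^4 - 33*k^2 - 8*k + 240) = (k - 5)*(k - 3)*(k^3 + 5*k^2 - 8*k - 48) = (k - 5)*(k - 3)^2*(k^2 + 8*k + 16) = (k - 5)*(k - 3)^2*(k + 4)*(k + 4)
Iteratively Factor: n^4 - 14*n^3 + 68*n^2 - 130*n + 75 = (n - 3)*(n^3 - 11*n^2 + 35*n - 25) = (n - 5)*(n - 3)*(n^2 - 6*n + 5) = (n - 5)^2*(n - 3)*(n - 1)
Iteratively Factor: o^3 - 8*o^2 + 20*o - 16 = (o - 2)*(o^2 - 6*o + 8) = (o - 2)^2*(o - 4)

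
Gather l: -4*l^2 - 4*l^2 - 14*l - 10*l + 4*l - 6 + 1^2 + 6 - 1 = -8*l^2 - 20*l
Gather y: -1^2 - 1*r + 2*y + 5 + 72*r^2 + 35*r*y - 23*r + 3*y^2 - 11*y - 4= 72*r^2 - 24*r + 3*y^2 + y*(35*r - 9)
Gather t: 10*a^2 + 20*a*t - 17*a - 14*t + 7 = 10*a^2 - 17*a + t*(20*a - 14) + 7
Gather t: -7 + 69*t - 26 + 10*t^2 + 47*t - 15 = 10*t^2 + 116*t - 48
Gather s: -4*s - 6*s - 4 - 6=-10*s - 10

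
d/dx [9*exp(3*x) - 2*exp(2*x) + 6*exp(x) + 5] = (27*exp(2*x) - 4*exp(x) + 6)*exp(x)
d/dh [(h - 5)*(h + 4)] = 2*h - 1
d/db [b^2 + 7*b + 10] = 2*b + 7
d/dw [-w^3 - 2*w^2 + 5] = w*(-3*w - 4)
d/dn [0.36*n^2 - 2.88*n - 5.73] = 0.72*n - 2.88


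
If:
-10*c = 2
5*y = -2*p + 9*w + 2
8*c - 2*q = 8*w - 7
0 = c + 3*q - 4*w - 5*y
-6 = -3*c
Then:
No Solution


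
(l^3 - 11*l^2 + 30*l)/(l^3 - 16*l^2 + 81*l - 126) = l*(l - 5)/(l^2 - 10*l + 21)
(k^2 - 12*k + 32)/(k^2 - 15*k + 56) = (k - 4)/(k - 7)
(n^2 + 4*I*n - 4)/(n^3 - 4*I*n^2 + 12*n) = (n + 2*I)/(n*(n - 6*I))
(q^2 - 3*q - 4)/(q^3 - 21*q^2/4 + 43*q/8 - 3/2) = 8*(q + 1)/(8*q^2 - 10*q + 3)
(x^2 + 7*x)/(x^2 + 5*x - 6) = x*(x + 7)/(x^2 + 5*x - 6)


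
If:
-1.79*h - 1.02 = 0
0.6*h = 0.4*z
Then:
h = -0.57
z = -0.85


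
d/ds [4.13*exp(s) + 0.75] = 4.13*exp(s)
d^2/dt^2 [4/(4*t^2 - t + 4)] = 8*(-16*t^2 + 4*t + (8*t - 1)^2 - 16)/(4*t^2 - t + 4)^3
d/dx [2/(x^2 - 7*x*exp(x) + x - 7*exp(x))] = 2*(7*x*exp(x) - 2*x + 14*exp(x) - 1)/(x^2 - 7*x*exp(x) + x - 7*exp(x))^2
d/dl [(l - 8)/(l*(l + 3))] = (-l^2 + 16*l + 24)/(l^2*(l^2 + 6*l + 9))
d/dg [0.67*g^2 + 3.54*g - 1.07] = 1.34*g + 3.54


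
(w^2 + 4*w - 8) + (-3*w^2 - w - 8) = -2*w^2 + 3*w - 16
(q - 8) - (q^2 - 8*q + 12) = -q^2 + 9*q - 20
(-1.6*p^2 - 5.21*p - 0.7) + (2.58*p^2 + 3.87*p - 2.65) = 0.98*p^2 - 1.34*p - 3.35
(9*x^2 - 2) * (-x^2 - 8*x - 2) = -9*x^4 - 72*x^3 - 16*x^2 + 16*x + 4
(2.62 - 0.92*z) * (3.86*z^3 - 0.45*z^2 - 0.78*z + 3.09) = -3.5512*z^4 + 10.5272*z^3 - 0.4614*z^2 - 4.8864*z + 8.0958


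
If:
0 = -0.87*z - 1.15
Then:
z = -1.32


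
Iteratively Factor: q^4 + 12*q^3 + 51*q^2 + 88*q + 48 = (q + 1)*(q^3 + 11*q^2 + 40*q + 48) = (q + 1)*(q + 3)*(q^2 + 8*q + 16) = (q + 1)*(q + 3)*(q + 4)*(q + 4)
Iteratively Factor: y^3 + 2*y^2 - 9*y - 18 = (y + 2)*(y^2 - 9) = (y + 2)*(y + 3)*(y - 3)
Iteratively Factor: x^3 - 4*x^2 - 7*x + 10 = (x - 1)*(x^2 - 3*x - 10) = (x - 1)*(x + 2)*(x - 5)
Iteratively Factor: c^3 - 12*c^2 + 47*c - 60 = (c - 5)*(c^2 - 7*c + 12) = (c - 5)*(c - 4)*(c - 3)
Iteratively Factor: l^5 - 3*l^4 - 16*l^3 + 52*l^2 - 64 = (l - 2)*(l^4 - l^3 - 18*l^2 + 16*l + 32) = (l - 2)*(l + 1)*(l^3 - 2*l^2 - 16*l + 32) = (l - 4)*(l - 2)*(l + 1)*(l^2 + 2*l - 8) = (l - 4)*(l - 2)*(l + 1)*(l + 4)*(l - 2)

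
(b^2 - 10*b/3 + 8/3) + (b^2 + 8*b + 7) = 2*b^2 + 14*b/3 + 29/3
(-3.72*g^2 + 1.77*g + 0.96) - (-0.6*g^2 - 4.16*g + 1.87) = -3.12*g^2 + 5.93*g - 0.91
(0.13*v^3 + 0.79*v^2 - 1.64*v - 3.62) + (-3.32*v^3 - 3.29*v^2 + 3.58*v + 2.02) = -3.19*v^3 - 2.5*v^2 + 1.94*v - 1.6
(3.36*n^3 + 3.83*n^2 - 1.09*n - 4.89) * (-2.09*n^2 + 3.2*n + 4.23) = -7.0224*n^5 + 2.7473*n^4 + 28.7469*n^3 + 22.933*n^2 - 20.2587*n - 20.6847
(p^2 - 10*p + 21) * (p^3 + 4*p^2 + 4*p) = p^5 - 6*p^4 - 15*p^3 + 44*p^2 + 84*p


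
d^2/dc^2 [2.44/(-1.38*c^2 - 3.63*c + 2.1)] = (9.293472*c^2 + 24.445872*c - 2.44*(2.76*c + 3.63)*(5.52*c + 7.26) - 14.14224)/(1.38*c^2 + 3.63*c - 2.1)^3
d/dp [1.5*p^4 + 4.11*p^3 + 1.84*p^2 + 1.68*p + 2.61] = 6.0*p^3 + 12.33*p^2 + 3.68*p + 1.68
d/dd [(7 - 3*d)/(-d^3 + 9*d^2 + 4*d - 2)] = 2*(-3*d^3 + 24*d^2 - 63*d - 11)/(d^6 - 18*d^5 + 73*d^4 + 76*d^3 - 20*d^2 - 16*d + 4)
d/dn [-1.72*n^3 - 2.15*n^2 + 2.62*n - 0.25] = -5.16*n^2 - 4.3*n + 2.62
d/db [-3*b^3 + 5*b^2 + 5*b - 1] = -9*b^2 + 10*b + 5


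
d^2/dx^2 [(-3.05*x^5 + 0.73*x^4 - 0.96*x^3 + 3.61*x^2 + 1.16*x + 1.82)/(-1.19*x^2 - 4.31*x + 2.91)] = (25.91463*x^7 + 248.222814*x^6 + 467.307468*x^5 - 1213.797966*x^4 + 739.106014*x^3 - 236.893278*x^2 - 31.333116*x - 170.459314)/(1.685159*x^6 + 18.310173*x^5 + 53.954124*x^4 - 9.48760300000001*x^3 - 131.938236*x^2 + 109.492533*x - 24.642171)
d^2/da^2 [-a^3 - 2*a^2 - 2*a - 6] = -6*a - 4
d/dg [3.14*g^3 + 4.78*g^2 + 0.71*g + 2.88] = 9.42*g^2 + 9.56*g + 0.71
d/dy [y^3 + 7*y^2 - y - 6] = 3*y^2 + 14*y - 1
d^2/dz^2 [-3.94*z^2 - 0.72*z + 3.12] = -7.88000000000000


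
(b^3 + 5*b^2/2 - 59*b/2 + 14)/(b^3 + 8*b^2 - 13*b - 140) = (b - 1/2)/(b + 5)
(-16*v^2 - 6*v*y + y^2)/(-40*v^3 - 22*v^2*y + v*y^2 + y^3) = (-8*v + y)/(-20*v^2 - v*y + y^2)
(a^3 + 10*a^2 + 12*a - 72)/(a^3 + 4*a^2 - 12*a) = (a + 6)/a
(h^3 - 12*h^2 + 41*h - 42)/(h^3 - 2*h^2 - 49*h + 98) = (h - 3)/(h + 7)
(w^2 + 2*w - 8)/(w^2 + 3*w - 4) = (w - 2)/(w - 1)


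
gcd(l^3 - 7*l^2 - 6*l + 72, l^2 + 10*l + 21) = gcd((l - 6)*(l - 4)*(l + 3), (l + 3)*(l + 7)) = l + 3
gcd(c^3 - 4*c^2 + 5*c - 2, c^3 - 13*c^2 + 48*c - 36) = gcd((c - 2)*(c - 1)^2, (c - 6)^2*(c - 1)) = c - 1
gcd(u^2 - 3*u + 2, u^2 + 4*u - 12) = u - 2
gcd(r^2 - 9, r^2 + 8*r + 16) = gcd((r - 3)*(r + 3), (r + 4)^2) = 1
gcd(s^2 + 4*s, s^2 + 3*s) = s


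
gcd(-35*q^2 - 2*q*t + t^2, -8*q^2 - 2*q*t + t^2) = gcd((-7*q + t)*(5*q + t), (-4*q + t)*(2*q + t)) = 1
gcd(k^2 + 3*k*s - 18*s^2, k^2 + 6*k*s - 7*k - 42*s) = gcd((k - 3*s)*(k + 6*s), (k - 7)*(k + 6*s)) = k + 6*s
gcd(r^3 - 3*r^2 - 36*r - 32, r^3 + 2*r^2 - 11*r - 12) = r^2 + 5*r + 4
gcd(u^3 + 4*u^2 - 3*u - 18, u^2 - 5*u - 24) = u + 3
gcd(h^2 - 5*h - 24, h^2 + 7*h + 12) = h + 3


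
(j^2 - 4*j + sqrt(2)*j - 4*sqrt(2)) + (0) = j^2 - 4*j + sqrt(2)*j - 4*sqrt(2)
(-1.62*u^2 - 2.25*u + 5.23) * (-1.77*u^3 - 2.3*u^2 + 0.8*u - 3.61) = 2.8674*u^5 + 7.7085*u^4 - 5.3781*u^3 - 7.9808*u^2 + 12.3065*u - 18.8803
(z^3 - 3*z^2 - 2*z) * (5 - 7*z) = -7*z^4 + 26*z^3 - z^2 - 10*z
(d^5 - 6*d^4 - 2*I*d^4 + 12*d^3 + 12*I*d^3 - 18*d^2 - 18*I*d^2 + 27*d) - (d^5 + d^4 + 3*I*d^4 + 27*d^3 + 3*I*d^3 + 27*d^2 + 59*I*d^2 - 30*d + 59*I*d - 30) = -7*d^4 - 5*I*d^4 - 15*d^3 + 9*I*d^3 - 45*d^2 - 77*I*d^2 + 57*d - 59*I*d + 30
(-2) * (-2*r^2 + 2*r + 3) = 4*r^2 - 4*r - 6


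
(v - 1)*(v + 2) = v^2 + v - 2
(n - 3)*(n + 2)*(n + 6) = n^3 + 5*n^2 - 12*n - 36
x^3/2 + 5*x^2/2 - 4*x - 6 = (x/2 + 1/2)*(x - 2)*(x + 6)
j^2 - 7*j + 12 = (j - 4)*(j - 3)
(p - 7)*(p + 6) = p^2 - p - 42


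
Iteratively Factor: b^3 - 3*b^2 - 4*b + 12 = (b + 2)*(b^2 - 5*b + 6) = (b - 2)*(b + 2)*(b - 3)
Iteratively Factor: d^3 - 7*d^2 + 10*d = (d - 5)*(d^2 - 2*d) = d*(d - 5)*(d - 2)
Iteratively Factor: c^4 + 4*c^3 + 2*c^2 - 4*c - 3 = (c + 1)*(c^3 + 3*c^2 - c - 3) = (c + 1)^2*(c^2 + 2*c - 3) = (c - 1)*(c + 1)^2*(c + 3)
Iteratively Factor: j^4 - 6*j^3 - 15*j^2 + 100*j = (j + 4)*(j^3 - 10*j^2 + 25*j) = (j - 5)*(j + 4)*(j^2 - 5*j) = j*(j - 5)*(j + 4)*(j - 5)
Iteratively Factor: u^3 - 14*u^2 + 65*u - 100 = (u - 4)*(u^2 - 10*u + 25) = (u - 5)*(u - 4)*(u - 5)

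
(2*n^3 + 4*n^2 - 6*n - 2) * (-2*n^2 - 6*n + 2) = -4*n^5 - 20*n^4 - 8*n^3 + 48*n^2 - 4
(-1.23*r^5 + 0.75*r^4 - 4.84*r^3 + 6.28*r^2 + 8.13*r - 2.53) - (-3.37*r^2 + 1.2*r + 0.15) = -1.23*r^5 + 0.75*r^4 - 4.84*r^3 + 9.65*r^2 + 6.93*r - 2.68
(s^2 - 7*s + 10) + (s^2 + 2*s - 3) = 2*s^2 - 5*s + 7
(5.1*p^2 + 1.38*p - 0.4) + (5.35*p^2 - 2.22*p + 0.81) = 10.45*p^2 - 0.84*p + 0.41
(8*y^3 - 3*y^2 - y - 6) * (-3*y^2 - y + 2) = -24*y^5 + y^4 + 22*y^3 + 13*y^2 + 4*y - 12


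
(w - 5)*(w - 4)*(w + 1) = w^3 - 8*w^2 + 11*w + 20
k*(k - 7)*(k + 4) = k^3 - 3*k^2 - 28*k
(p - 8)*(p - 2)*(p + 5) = p^3 - 5*p^2 - 34*p + 80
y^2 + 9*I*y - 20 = (y + 4*I)*(y + 5*I)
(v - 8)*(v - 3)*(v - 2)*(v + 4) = v^4 - 9*v^3 - 6*v^2 + 136*v - 192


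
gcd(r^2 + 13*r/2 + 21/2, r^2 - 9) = r + 3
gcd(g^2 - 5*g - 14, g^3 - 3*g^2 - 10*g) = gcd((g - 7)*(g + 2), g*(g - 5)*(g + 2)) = g + 2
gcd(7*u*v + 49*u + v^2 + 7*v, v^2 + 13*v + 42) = v + 7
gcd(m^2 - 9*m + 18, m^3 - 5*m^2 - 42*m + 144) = m - 3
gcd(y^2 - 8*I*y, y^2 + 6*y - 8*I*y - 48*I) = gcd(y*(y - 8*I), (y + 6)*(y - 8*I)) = y - 8*I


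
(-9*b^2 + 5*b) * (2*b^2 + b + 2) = -18*b^4 + b^3 - 13*b^2 + 10*b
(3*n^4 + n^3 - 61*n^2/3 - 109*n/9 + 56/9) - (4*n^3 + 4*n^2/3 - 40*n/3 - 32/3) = 3*n^4 - 3*n^3 - 65*n^2/3 + 11*n/9 + 152/9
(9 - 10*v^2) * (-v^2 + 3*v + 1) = 10*v^4 - 30*v^3 - 19*v^2 + 27*v + 9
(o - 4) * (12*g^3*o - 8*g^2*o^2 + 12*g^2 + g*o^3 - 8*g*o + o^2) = 12*g^3*o^2 - 48*g^3*o - 8*g^2*o^3 + 32*g^2*o^2 + 12*g^2*o - 48*g^2 + g*o^4 - 4*g*o^3 - 8*g*o^2 + 32*g*o + o^3 - 4*o^2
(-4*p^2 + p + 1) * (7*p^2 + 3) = -28*p^4 + 7*p^3 - 5*p^2 + 3*p + 3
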